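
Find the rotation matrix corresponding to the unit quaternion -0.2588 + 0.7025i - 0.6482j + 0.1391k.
[[0.121, -0.8387, 0.5309], [-0.9827, -0.0257, 0.1833], [-0.1401, -0.5439, -0.8273]]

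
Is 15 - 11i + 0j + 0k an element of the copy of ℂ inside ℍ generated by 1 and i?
Yes. The quaternion 15 - 11i has j- and k-coefficients y = z = 0, so it lies in the complex subalgebra spanned by 1 and i.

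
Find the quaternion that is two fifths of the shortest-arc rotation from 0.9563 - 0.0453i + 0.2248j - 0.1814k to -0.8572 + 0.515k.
0.9363 - 0.0277i + 0.1375j - 0.3221k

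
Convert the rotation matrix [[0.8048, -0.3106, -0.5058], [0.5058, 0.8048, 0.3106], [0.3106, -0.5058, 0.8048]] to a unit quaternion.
0.9239 - 0.2209i - 0.2209j + 0.2209k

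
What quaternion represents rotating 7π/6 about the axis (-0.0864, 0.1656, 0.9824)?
-0.2588 - 0.0835i + 0.16j + 0.9489k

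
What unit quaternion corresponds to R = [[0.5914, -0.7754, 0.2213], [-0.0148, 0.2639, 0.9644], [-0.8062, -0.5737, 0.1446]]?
0.7071 - 0.5438i + 0.3633j + 0.2689k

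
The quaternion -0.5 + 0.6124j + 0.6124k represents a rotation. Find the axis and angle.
axis = (0, √2/2, √2/2), θ = 4π/3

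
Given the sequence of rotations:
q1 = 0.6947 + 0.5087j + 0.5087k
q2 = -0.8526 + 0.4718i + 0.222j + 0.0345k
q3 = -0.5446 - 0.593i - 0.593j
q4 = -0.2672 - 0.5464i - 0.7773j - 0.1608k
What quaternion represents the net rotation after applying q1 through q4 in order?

q2 · q1 = -0.7228 + 0.4231i - 0.5195j - 0.1697k
q3 · q2 · q1 = 0.3365 + 0.2988i + 0.6109j + 0.6514k
q4 · q3 · q2 · q1 = 0.6529 - 0.6718i - 0.1169j - 0.3297k
0.6529 - 0.6718i - 0.1169j - 0.3297k


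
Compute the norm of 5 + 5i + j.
√51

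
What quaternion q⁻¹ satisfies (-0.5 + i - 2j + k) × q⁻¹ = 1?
-0.08 - 0.16i + 0.32j - 0.16k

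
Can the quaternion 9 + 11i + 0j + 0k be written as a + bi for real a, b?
Yes. The quaternion 9 + 11i has j- and k-coefficients y = z = 0, so it lies in the complex subalgebra spanned by 1 and i.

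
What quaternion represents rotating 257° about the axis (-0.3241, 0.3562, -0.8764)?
-0.6225 - 0.2536i + 0.2788j - 0.6859k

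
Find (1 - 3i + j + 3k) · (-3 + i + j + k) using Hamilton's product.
-4 + 8i + 4j - 12k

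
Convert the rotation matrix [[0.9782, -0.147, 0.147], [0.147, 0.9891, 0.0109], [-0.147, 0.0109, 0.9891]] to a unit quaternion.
0.9945 + 0.0739j + 0.0739k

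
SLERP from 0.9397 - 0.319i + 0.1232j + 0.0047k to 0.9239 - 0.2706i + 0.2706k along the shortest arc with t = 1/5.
0.9433 - 0.3115i + 0.0991j + 0.0587k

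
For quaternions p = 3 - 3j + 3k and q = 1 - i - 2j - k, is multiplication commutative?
No: pq = 6i - 12j - 3k ≠ -12i - 6j + 3k = qp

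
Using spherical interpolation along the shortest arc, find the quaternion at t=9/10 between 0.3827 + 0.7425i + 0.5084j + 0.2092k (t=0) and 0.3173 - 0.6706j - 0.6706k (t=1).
-0.2511 + 0.0955i + 0.7001j + 0.6616k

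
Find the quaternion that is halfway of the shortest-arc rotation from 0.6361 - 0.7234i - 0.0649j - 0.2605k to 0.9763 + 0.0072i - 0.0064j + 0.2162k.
0.9129 - 0.4055i - 0.0404j - 0.0251k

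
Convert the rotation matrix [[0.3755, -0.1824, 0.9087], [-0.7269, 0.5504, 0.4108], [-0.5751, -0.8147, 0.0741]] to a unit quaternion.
0.7071 - 0.4333i + 0.5246j - 0.1925k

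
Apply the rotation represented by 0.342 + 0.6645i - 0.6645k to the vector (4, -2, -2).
(1.325, 0.623, -4.675)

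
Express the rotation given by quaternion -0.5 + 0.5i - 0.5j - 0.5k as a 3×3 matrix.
[[0, -1, 0], [0, 0, 1], [-1, 0, 0]]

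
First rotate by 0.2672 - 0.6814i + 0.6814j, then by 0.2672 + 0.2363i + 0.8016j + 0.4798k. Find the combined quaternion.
-0.3138 - 0.4459i + 0.0693j + 0.8354k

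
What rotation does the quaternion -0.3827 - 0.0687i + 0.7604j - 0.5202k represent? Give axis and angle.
axis = (-0.0744, 0.8231, -0.5631), θ = 5π/4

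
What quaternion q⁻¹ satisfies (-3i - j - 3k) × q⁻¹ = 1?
0.1579i + 0.0526j + 0.1579k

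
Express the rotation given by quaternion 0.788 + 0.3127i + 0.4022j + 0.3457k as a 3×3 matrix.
[[0.4375, -0.2933, 0.8501], [0.7964, 0.5654, -0.2147], [-0.4177, 0.7709, 0.4809]]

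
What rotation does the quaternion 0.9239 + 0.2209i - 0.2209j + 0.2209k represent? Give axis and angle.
axis = (√3/3, -√3/3, √3/3), θ = π/4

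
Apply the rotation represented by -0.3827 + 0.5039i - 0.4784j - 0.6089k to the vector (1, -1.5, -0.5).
(1.347, -0.126, -1.292)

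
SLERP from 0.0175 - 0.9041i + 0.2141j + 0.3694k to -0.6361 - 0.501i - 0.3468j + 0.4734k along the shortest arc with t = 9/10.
-0.59 - 0.5735i - 0.2974j + 0.4844k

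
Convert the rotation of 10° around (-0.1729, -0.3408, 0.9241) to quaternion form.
0.9962 - 0.0151i - 0.0297j + 0.0805k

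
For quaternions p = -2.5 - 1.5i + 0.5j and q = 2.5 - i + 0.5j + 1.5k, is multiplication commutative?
No: pq = -8 - 0.5i + 2.25j - 4k ≠ -8 - 2i - 2.25j - 3.5k = qp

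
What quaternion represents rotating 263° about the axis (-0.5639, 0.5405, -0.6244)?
-0.6626 - 0.4223i + 0.4048j - 0.4676k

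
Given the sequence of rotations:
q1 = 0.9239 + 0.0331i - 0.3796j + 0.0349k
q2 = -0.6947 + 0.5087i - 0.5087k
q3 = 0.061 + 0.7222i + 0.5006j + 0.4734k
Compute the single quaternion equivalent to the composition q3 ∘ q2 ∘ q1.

q2 · q1 = -0.6409 + 0.2539i + 0.2291j - 0.6873k
q3 · q2 · q1 = -0.0118 - 0.8999i + 0.3097j - 0.307k
-0.0118 - 0.8999i + 0.3097j - 0.307k


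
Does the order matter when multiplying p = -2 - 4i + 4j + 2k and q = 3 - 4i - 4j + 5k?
Yes: pq = -16 + 24i + 32j + 28k ≠ -16 - 32i + 8j - 36k = qp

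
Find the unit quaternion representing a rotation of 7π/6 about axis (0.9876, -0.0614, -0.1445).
-0.2588 + 0.9539i - 0.0593j - 0.1396k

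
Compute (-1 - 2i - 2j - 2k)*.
-1 + 2i + 2j + 2k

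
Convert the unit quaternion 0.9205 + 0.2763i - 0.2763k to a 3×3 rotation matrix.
[[0.8473, 0.5087, -0.1527], [-0.5087, 0.6946, -0.5087], [-0.1527, 0.5087, 0.8473]]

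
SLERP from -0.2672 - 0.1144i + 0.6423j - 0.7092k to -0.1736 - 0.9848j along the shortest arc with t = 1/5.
-0.1859 - 0.0968i + 0.7719j - 0.6002k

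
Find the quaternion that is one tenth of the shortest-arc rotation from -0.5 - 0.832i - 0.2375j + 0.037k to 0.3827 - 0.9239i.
-0.4193 - 0.88i - 0.2204j + 0.0343k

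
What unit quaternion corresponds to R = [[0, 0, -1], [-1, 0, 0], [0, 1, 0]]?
-0.5 - 0.5i + 0.5j + 0.5k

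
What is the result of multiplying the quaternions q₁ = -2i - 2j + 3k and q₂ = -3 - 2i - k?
-1 + 8i - 2j - 13k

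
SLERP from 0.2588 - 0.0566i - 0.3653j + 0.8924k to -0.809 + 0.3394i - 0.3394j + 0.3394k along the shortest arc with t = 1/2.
-0.3554 + 0.1827i - 0.4552j + 0.7957k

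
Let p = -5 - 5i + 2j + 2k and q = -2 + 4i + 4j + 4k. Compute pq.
14 - 10i + 4j - 52k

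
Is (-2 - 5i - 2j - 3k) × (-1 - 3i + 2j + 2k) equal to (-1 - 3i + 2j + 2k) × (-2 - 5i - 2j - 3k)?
No: pq = -3 + 13i + 17j - 17k ≠ -3 + 9i - 21j + 15k = qp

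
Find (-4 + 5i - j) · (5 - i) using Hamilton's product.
-15 + 29i - 5j - k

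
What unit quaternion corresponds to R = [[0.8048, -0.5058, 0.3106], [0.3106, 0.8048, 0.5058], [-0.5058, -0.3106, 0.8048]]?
0.9239 - 0.2209i + 0.2209j + 0.2209k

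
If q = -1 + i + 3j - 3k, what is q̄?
-1 - i - 3j + 3k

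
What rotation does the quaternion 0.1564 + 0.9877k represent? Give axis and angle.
axis = (0, 0, 1), θ = 162°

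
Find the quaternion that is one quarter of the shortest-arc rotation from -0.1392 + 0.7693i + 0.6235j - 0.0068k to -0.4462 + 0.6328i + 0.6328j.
-0.2188 + 0.7429i + 0.6326j - 0.0051k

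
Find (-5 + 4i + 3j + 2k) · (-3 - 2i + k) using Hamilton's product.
21 + i - 17j - 5k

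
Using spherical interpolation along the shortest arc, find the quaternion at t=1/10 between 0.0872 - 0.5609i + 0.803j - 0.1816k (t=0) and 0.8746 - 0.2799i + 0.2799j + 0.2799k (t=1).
0.1922 - 0.5637i + 0.7918j - 0.1359k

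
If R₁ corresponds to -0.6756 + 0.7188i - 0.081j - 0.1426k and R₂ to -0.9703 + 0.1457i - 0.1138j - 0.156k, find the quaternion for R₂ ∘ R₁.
0.5193 - 0.7923i + 0.0641j + 0.3138k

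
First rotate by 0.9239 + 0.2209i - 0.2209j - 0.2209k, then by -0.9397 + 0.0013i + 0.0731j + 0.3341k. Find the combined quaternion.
-0.7785 - 0.1487i + 0.3492j + 0.4998k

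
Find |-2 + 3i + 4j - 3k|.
√38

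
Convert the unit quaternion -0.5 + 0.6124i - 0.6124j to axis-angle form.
axis = (√2/2, -√2/2, 0), θ = 4π/3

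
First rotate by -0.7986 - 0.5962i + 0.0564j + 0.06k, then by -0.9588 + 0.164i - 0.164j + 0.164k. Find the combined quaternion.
0.8629 + 0.4216i - 0.0307j - 0.277k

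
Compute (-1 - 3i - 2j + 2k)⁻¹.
-0.0556 + 0.1667i + 0.1111j - 0.1111k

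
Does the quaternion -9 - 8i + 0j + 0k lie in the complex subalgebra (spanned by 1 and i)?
Yes. The quaternion -9 - 8i has j- and k-coefficients y = z = 0, so it lies in the complex subalgebra spanned by 1 and i.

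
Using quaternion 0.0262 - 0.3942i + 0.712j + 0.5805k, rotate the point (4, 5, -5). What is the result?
(-3.608, -6.284, 3.673)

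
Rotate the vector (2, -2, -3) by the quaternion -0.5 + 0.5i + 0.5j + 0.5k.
(-2, -3, 2)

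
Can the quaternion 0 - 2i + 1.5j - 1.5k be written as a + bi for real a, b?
No. The quaternion -2i + 1.5j - 1.5k has j-coefficient y = 1.5 and k-coefficient z = -1.5, not both zero, so it does not lie in the complex subalgebra spanned by 1 and i.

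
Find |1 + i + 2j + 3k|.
√15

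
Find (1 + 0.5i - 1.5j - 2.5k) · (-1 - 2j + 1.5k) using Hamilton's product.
-0.25 - 7.75i - 1.25j + 3k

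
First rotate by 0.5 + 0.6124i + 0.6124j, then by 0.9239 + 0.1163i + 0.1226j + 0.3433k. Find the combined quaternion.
0.3156 + 0.4137i + 0.8373j + 0.1678k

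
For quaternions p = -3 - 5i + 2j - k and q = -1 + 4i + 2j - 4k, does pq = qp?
No: pq = 15 - 13i - 32j - 5k ≠ 15 - i + 16j + 31k = qp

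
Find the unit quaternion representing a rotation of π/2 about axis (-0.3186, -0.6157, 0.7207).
0.7071 - 0.2253i - 0.4354j + 0.5096k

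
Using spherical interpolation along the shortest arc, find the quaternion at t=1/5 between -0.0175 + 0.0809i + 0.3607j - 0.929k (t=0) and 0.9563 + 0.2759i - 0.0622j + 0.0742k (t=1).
-0.2972 - 0.0057i + 0.3541j - 0.8867k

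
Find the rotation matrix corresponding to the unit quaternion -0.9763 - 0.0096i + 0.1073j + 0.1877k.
[[0.9065, 0.3644, -0.2131], [-0.3686, 0.9294, 0.0215], [0.2059, 0.059, 0.9768]]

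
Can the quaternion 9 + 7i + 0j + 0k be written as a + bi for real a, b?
Yes. The quaternion 9 + 7i has j- and k-coefficients y = z = 0, so it lies in the complex subalgebra spanned by 1 and i.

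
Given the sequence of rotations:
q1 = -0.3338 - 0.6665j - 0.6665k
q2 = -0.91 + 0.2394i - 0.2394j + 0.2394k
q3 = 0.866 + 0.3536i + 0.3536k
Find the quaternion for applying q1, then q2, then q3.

q2 · q1 = 0.3038 + 0.2392i + 0.846j + 0.367k
q3 · q2 · q1 = 0.0487 + 0.0154i + 0.6874j + 0.7244k
0.0487 + 0.0154i + 0.6874j + 0.7244k


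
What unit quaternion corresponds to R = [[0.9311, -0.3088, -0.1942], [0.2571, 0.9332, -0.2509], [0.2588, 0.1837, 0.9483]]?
0.9763 + 0.1113i - 0.116j + 0.1449k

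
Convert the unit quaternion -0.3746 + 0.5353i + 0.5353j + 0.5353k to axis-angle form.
axis = (√3/3, √3/3, √3/3), θ = 224°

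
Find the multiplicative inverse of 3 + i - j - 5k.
0.0833 - 0.0278i + 0.0278j + 0.1389k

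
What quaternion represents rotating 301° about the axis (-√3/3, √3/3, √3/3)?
-0.8704 - 0.2843i + 0.2843j + 0.2843k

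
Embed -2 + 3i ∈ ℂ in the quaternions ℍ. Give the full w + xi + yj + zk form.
-2 + 3i + 0j + 0k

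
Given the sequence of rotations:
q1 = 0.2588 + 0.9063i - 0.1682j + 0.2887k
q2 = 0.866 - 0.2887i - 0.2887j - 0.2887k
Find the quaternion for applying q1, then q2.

q2 · q1 = 0.5206 + 0.5782i - 0.3987j + 0.4855k
0.5206 + 0.5782i - 0.3987j + 0.4855k


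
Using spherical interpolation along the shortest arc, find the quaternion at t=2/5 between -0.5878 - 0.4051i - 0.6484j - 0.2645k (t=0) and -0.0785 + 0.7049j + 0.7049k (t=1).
-0.3527 - 0.2676i - 0.748j - 0.4944k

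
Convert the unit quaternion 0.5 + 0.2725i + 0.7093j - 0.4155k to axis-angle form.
axis = (0.3147, 0.819, -0.4798), θ = 2π/3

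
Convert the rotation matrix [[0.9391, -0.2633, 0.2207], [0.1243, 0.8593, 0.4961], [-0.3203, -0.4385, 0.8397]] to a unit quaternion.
0.9537 - 0.245i + 0.1418j + 0.1016k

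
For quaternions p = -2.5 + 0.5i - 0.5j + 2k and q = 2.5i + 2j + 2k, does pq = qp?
No: pq = -4.25 - 11.25i - j - 2.75k ≠ -4.25 - 1.25i - 9j - 7.25k = qp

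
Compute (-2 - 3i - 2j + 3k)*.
-2 + 3i + 2j - 3k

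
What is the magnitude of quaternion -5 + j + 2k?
√30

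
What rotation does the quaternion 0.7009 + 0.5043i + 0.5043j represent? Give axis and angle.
axis = (√2/2, √2/2, 0), θ = 91°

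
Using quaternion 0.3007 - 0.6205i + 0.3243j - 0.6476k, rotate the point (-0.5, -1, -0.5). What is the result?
(-0.462, 1.028, 0.479)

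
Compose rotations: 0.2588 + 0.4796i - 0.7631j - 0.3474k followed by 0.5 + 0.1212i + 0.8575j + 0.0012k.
0.726 - 0.0258i - 0.1169j - 0.6771k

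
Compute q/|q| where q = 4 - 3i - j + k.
0.7698 - 0.5774i - 0.1925j + 0.1925k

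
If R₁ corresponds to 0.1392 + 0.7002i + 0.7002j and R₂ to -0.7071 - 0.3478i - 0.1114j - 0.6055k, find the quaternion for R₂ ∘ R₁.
0.2231 - 0.1196i - 0.9346j - 0.2498k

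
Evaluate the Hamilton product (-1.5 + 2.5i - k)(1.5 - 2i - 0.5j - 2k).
0.75 + 6.25i + 7.75j + 0.25k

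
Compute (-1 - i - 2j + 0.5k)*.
-1 + i + 2j - 0.5k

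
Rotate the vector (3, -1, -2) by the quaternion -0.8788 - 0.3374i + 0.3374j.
(3.731, -0.269, 0.097)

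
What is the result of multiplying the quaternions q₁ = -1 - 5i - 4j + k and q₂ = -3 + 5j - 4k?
27 + 26i - 13j - 24k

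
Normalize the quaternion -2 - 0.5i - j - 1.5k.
-0.7303 - 0.1826i - 0.3651j - 0.5477k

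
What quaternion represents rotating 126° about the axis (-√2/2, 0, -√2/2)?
0.454 - 0.63i - 0.63k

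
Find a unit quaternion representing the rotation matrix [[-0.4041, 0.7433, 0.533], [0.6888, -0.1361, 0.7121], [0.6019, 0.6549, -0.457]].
-0.0262 + 0.5452i + 0.6567j + 0.5204k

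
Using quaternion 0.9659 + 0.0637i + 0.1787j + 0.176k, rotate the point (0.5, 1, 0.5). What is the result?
(0.304, 1.081, 0.489)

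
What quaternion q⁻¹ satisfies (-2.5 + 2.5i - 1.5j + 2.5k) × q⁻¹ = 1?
-0.119 - 0.119i + 0.0714j - 0.119k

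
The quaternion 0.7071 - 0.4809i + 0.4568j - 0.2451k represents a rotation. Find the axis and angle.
axis = (-0.6801, 0.646, -0.3466), θ = π/2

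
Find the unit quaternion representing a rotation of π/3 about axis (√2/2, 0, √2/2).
0.866 + 0.3536i + 0.3536k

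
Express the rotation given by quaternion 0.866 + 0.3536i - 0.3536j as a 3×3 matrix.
[[0.7499, -0.2501, -0.6124], [-0.2501, 0.7499, -0.6124], [0.6124, 0.6124, 0.4999]]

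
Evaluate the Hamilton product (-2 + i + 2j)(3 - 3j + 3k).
9i + 9j - 9k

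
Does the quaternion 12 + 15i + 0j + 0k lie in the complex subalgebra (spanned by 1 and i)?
Yes. The quaternion 12 + 15i has j- and k-coefficients y = z = 0, so it lies in the complex subalgebra spanned by 1 and i.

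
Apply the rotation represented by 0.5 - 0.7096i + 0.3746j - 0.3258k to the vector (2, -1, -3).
(-1.291, -2.892, 1.992)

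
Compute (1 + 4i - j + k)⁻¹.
0.0526 - 0.2105i + 0.0526j - 0.0526k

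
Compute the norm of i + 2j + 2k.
3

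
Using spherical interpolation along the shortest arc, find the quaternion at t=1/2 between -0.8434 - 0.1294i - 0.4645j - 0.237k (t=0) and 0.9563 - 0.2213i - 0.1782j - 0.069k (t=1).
-0.9822 + 0.0502i - 0.1562j - 0.0917k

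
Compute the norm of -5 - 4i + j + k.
√43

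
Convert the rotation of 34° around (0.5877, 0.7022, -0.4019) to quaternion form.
0.9563 + 0.1718i + 0.2053j - 0.1175k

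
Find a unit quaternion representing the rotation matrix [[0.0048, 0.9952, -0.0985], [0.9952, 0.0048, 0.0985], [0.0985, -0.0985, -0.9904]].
-0.0698 + 0.7054i + 0.7054j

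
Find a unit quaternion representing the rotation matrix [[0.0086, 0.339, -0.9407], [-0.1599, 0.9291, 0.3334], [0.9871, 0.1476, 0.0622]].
0.7071 - 0.0657i - 0.6816j - 0.1764k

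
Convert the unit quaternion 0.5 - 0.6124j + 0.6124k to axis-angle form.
axis = (0, -√2/2, √2/2), θ = 2π/3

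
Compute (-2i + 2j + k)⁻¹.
0.2222i - 0.2222j - 0.1111k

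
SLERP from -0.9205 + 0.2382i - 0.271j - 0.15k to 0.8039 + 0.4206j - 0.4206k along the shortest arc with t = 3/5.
-0.8973 + 0.1014i - 0.3799j + 0.2007k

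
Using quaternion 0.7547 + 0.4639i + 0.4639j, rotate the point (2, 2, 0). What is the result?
(2, 2, 0)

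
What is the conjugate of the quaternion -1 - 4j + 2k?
-1 + 4j - 2k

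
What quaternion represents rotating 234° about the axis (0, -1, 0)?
-0.454 - 0.891j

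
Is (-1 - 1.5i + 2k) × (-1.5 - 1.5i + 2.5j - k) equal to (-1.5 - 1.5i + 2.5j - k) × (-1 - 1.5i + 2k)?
No: pq = 1.25 - 1.25i - 7j - 5.75k ≠ 1.25 + 8.75i + 2j + 1.75k = qp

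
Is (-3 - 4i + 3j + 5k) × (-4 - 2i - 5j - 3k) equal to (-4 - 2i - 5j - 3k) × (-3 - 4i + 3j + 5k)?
No: pq = 34 + 38i - 19j + 15k ≠ 34 + 6i + 25j - 37k = qp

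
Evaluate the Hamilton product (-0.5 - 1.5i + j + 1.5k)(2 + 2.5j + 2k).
-6.5 - 4.75i + 3.75j - 1.75k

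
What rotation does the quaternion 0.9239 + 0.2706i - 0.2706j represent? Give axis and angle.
axis = (√2/2, -√2/2, 0), θ = π/4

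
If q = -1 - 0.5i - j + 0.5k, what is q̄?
-1 + 0.5i + j - 0.5k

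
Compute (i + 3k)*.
-i - 3k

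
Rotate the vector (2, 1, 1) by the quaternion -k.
(-2, -1, 1)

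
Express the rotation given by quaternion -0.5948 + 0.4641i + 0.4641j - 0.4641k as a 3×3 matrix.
[[0.1384, -0.1213, -0.9829], [0.9829, 0.1384, 0.1213], [0.1213, -0.9829, 0.1384]]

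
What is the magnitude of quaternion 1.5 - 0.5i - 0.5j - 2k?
2.598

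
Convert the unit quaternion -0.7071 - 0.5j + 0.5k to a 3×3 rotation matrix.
[[0, 0.7071, 0.7071], [-0.7071, 0.5, -0.5], [-0.7071, -0.5, 0.5]]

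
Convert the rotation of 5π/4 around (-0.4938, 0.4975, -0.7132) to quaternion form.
-0.3827 - 0.4562i + 0.4596j - 0.6589k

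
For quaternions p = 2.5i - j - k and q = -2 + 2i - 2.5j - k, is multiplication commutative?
No: pq = -8.5 - 6.5i + 2.5j - 2.25k ≠ -8.5 - 3.5i + 1.5j + 6.25k = qp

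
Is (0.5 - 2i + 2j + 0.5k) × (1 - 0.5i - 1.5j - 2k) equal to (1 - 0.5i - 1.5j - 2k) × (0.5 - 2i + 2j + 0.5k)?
No: pq = 3.5 - 5.5i - 3j + 3.5k ≠ 3.5 + i + 5.5j - 4.5k = qp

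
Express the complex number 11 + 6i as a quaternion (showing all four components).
11 + 6i + 0j + 0k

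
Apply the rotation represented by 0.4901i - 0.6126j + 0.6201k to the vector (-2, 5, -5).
(-5.002, 3.752, -3.86)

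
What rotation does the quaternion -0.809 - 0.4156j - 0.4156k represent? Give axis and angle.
axis = (0, -√2/2, -√2/2), θ = 288°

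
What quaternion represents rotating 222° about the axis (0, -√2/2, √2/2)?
-0.3584 - 0.6601j + 0.6601k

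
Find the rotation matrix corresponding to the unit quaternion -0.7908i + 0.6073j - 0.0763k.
[[0.2507, -0.9605, 0.1207], [-0.9605, -0.2624, -0.0927], [0.1207, -0.0927, -0.9884]]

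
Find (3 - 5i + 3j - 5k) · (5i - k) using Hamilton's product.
20 + 12i - 30j - 18k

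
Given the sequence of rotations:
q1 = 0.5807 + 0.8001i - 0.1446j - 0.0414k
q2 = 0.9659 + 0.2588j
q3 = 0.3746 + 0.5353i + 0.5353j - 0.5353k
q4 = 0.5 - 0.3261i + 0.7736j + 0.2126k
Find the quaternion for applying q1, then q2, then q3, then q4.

q2 · q1 = 0.5983 + 0.7621i + 0.0106j - 0.2471k
q3 · q2 · q1 = -0.3218 + 0.4792i + 0.0486j - 0.8151k
q4 · q3 · q2 · q1 = 0.1311 - 0.2964i - 0.3886j - 0.8625k
0.1311 - 0.2964i - 0.3886j - 0.8625k


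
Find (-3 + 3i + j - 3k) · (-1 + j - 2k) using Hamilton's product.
-4 - 2i + 2j + 12k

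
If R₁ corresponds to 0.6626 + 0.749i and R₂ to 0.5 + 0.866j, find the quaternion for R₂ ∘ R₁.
0.3313 + 0.3745i + 0.5738j - 0.6486k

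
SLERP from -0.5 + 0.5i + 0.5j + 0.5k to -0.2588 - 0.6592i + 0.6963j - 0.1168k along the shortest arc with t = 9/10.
-0.3266 - 0.5692i + 0.7535j - 0.0399k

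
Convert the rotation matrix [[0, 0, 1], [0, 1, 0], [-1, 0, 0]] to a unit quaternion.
0.7071 + 0.7071j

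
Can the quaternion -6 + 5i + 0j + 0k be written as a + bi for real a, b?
Yes. The quaternion -6 + 5i has j- and k-coefficients y = z = 0, so it lies in the complex subalgebra spanned by 1 and i.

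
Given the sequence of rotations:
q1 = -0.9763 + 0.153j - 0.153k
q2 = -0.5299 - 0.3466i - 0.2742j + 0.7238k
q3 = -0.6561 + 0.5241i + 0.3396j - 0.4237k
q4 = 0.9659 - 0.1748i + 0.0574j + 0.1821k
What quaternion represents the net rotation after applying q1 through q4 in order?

q2 · q1 = 0.67 + 0.2696i + 0.1336j - 0.6786k
q3 · q2 · q1 = -0.9138 + 0.0004i + 0.3813j + 0.1398k
q4 · q3 · q2 · q1 = -0.9299 + 0.0987i + 0.3404j - 0.098k
-0.9299 + 0.0987i + 0.3404j - 0.098k


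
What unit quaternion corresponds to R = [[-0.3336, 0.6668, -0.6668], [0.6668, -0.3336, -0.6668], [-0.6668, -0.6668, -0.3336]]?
-0.5774i - 0.5774j + 0.5774k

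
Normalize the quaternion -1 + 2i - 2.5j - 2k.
-0.2561 + 0.5121i - 0.6402j - 0.5121k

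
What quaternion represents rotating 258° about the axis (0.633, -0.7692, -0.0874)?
-0.6293 + 0.4919i - 0.5978j - 0.0679k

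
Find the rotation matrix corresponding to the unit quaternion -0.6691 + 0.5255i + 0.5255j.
[[0.4477, 0.5523, -0.7032], [0.5523, 0.4477, 0.7032], [0.7032, -0.7032, -0.1046]]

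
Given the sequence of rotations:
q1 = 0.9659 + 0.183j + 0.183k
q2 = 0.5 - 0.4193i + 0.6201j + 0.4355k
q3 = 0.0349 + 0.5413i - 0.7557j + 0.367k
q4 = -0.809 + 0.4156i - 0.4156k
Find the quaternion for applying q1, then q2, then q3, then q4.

q2 · q1 = 0.2898 - 0.3712i + 0.7672j + 0.4354k
q3 · q2 · q1 = 0.631 - 0.4667i - 0.5641j + 0.2563k
q4 · q3 · q2 · q1 = -0.21 + 0.4054i + 0.5438j - 0.704k
-0.21 + 0.4054i + 0.5438j - 0.704k


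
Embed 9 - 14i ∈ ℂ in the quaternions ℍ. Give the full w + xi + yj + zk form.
9 - 14i + 0j + 0k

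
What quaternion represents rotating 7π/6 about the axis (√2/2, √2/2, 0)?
-0.2588 + 0.683i + 0.683j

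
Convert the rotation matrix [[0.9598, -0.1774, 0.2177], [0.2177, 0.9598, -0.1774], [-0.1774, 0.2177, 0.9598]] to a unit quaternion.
0.9848 + 0.1003i + 0.1003j + 0.1003k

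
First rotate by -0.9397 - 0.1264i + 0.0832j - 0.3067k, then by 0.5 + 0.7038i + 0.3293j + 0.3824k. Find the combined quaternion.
-0.291 - 0.8574i - 0.1003j - 0.4125k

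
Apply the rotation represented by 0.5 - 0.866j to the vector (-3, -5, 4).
(-1.964, -5, -4.598)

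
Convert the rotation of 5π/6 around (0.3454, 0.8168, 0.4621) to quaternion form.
0.2588 + 0.3336i + 0.789j + 0.4464k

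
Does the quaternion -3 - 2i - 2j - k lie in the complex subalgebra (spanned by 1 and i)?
No. The quaternion -3 - 2i - 2j - k has j-coefficient y = -2 and k-coefficient z = -1, not both zero, so it does not lie in the complex subalgebra spanned by 1 and i.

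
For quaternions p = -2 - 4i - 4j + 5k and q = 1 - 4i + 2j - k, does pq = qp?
No: pq = -5 - 2i - 32j - 17k ≠ -5 + 10i + 16j + 31k = qp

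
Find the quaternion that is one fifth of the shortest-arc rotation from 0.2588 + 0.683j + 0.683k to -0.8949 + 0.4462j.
-0.0231 + 0.7698j + 0.6378k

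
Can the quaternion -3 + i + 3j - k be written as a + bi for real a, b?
No. The quaternion -3 + i + 3j - k has j-coefficient y = 3 and k-coefficient z = -1, not both zero, so it does not lie in the complex subalgebra spanned by 1 and i.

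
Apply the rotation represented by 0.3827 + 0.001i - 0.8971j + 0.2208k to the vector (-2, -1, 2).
(0.213, -2.031, -2.198)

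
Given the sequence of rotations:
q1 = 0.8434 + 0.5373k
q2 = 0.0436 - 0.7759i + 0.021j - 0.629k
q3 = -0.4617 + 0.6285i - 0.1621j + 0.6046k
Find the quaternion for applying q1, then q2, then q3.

q2 · q1 = 0.3747 - 0.6431i + 0.4346j - 0.5071k
q3 · q2 · q1 = 0.6082 + 0.3519i - 0.3315j + 0.6296k
0.6082 + 0.3519i - 0.3315j + 0.6296k


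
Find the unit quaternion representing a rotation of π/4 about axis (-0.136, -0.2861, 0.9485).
0.9239 - 0.052i - 0.1095j + 0.363k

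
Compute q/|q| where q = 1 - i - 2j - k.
0.378 - 0.378i - 0.7559j - 0.378k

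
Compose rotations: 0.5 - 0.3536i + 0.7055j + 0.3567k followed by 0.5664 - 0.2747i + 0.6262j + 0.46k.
-0.4198 - 0.4388i + 0.648j + 0.4597k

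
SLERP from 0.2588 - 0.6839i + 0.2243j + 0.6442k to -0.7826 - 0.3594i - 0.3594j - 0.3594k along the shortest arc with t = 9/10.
0.7825 + 0.2514i + 0.3735j + 0.43k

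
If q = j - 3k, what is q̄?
-j + 3k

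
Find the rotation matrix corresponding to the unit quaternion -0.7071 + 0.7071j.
[[0, 0, -1], [0, 1, 0], [1, 0, 0]]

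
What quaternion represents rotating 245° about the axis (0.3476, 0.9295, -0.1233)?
-0.5373 + 0.2932i + 0.7839j - 0.104k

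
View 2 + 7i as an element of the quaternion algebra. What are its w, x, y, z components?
2 + 7i + 0j + 0k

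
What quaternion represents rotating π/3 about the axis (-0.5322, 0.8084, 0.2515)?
0.866 - 0.2661i + 0.4042j + 0.1258k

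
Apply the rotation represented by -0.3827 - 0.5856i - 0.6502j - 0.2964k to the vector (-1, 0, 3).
(2.556, -1.177, -1.444)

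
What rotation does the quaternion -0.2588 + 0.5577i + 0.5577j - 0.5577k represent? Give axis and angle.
axis = (√3/3, √3/3, -√3/3), θ = 7π/6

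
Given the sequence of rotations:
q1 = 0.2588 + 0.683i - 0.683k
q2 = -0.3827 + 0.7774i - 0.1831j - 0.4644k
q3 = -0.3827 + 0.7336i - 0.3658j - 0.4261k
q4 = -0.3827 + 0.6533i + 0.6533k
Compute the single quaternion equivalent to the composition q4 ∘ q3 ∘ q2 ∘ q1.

q2 · q1 = -0.9472 + 0.0649i + 0.1664j + 0.2663k
q3 · q2 · q1 = 0.4892 - 0.7462i + 0.0598j + 0.4475k
q4 · q3 · q2 · q1 = 0.0079 + 0.5661i - 0.8027j + 0.1874k
0.0079 + 0.5661i - 0.8027j + 0.1874k


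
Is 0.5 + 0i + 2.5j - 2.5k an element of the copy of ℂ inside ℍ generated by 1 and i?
No. The quaternion 0.5 + 2.5j - 2.5k has j-coefficient y = 2.5 and k-coefficient z = -2.5, not both zero, so it does not lie in the complex subalgebra spanned by 1 and i.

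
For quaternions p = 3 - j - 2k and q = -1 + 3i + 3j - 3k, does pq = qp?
No: pq = -6 + 18i + 4j - 4k ≠ -6 + 16j - 10k = qp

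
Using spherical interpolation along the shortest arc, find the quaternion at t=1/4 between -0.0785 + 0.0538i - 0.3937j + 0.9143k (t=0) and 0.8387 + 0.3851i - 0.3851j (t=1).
0.2316 + 0.1868i - 0.4911j + 0.8187k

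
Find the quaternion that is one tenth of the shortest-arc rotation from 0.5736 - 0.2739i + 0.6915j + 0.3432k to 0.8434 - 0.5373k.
0.6579 - 0.2608i + 0.6585j + 0.2557k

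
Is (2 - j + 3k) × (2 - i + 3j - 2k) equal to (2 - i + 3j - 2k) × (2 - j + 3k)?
No: pq = 13 - 9i + j + k ≠ 13 + 5i + 7j + 3k = qp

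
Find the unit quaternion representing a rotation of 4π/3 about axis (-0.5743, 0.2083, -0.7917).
-0.5 - 0.4974i + 0.1804j - 0.6856k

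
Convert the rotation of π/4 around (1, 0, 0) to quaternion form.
0.9239 + 0.3827i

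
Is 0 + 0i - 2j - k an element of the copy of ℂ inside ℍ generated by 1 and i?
No. The quaternion -2j - k has j-coefficient y = -2 and k-coefficient z = -1, not both zero, so it does not lie in the complex subalgebra spanned by 1 and i.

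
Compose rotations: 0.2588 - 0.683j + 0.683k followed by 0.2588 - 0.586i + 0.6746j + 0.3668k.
0.2772 + 0.5596i + 0.3981j + 0.6719k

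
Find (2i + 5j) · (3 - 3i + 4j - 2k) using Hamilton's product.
-14 - 4i + 19j + 23k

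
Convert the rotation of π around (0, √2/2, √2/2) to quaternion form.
0.7071j + 0.7071k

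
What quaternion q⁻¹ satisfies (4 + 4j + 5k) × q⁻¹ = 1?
0.0702 - 0.0702j - 0.0877k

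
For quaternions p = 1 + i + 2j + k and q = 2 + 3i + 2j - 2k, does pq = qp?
No: pq = -3 - i + 11j - 4k ≠ -3 + 11i + j + 4k = qp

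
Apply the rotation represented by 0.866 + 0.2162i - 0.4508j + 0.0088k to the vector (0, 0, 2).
(-1.554, -0.765, 1)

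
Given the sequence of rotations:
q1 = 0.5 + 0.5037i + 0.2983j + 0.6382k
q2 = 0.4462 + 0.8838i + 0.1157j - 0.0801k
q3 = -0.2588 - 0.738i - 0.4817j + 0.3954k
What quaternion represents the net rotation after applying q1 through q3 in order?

q2 · q1 = -0.2055 + 0.7644i - 0.4134j + 0.4501k
q3 · q2 · q1 = 0.2402 - 0.0995i + 0.8404j + 0.4756k
0.2402 - 0.0995i + 0.8404j + 0.4756k


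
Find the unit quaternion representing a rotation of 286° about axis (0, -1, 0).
-0.7986 - 0.6018j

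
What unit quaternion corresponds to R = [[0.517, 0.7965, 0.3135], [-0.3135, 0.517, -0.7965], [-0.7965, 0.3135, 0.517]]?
0.7986 + 0.3475i + 0.3475j - 0.3475k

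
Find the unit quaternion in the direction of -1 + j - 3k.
-0.3015 + 0.3015j - 0.9045k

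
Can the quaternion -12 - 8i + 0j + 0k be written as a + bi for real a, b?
Yes. The quaternion -12 - 8i has j- and k-coefficients y = z = 0, so it lies in the complex subalgebra spanned by 1 and i.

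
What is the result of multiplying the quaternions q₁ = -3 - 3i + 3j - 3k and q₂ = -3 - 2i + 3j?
-6 + 24i - 12j + 6k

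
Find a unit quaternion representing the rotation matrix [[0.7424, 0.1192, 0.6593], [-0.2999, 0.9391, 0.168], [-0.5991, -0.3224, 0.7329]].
0.9239 - 0.1327i + 0.3405j - 0.1134k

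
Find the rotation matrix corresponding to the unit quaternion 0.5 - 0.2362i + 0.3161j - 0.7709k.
[[-0.3884, 0.6216, 0.6803], [-0.9202, -0.3002, -0.2512], [0.0481, -0.7236, 0.6886]]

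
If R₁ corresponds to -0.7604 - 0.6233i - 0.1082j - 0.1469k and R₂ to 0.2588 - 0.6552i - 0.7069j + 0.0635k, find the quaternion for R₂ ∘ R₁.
-0.6723 + 0.4476i + 0.3737j - 0.456k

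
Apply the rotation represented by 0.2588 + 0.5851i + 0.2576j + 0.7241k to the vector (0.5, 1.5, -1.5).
(-1.672, -0.867, 1.097)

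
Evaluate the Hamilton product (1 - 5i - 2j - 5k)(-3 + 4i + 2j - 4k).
1 + 37i - 32j + 9k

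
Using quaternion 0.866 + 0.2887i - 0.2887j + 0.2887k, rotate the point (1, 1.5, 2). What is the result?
(-1, 0, 2.5)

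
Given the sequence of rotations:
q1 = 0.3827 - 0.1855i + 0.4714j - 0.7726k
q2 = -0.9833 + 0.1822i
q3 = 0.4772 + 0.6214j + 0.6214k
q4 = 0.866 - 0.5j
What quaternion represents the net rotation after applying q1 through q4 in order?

q2 · q1 = -0.3425 + 0.2521i - 0.3228j + 0.8456k
q3 · q2 · q1 = -0.4883 + 0.8463i - 0.2102j + 0.034k
q4 · q3 · q2 · q1 = -0.528 + 0.7159i + 0.0621j + 0.4526k
-0.528 + 0.7159i + 0.0621j + 0.4526k


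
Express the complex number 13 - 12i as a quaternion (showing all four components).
13 - 12i + 0j + 0k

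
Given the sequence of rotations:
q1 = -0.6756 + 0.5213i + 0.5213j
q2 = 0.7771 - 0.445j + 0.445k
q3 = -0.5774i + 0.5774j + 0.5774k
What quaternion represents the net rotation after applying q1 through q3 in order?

q2 · q1 = -0.293 + 0.1731i + 0.9377j - 0.0687k
q3 · q2 · q1 = -0.4018 - 0.4119i - 0.1089j - 0.8106k
-0.4018 - 0.4119i - 0.1089j - 0.8106k


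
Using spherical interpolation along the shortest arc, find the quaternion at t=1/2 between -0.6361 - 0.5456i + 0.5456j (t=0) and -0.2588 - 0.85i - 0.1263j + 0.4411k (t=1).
-0.5067 - 0.7902i + 0.2374j + 0.2498k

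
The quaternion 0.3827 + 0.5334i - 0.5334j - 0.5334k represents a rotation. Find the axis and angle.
axis = (√3/3, -√3/3, -√3/3), θ = 3π/4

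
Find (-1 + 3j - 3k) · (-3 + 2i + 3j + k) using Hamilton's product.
-3 + 10i - 18j + 2k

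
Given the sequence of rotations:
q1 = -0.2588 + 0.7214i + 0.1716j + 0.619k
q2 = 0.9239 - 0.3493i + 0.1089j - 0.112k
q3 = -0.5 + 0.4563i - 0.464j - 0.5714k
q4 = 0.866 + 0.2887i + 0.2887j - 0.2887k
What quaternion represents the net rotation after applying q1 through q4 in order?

q2 · q1 = 0.0635 + 0.8435i + 0.2658j + 0.4624k
q3 · q2 · q1 = -0.0291 - 0.4555i - 0.8553j + 0.2452k
q4 · q3 · q2 · q1 = 0.424 - 0.579i - 0.6884j + 0.1053k
0.424 - 0.579i - 0.6884j + 0.1053k


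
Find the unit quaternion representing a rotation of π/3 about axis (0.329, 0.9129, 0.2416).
0.866 + 0.1645i + 0.4565j + 0.1208k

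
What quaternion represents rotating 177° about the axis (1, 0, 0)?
0.0262 + 0.9997i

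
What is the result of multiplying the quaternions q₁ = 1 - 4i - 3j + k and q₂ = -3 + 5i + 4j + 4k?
25 + i + 34j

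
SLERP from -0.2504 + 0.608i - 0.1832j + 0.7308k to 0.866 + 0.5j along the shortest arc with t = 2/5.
-0.619 + 0.4377i - 0.3852j + 0.5261k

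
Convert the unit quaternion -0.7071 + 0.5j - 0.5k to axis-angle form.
axis = (0, √2/2, -√2/2), θ = 3π/2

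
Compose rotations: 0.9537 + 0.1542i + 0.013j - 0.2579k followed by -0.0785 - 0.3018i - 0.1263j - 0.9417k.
-0.2696 - 0.2551i - 0.3445j - 0.8623k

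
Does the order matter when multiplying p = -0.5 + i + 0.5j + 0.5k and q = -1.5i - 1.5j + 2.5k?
Yes: pq = 1 + 2.75i - 2.5j - 2k ≠ 1 - 1.25i + 4j - 0.5k = qp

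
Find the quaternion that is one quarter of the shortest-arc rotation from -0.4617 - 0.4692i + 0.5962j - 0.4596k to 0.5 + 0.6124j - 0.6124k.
-0.2287 - 0.3898i + 0.685j - 0.5715k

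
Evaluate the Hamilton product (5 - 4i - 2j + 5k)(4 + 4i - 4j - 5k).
53 + 34i - 28j + 19k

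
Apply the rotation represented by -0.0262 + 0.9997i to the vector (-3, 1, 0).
(-3, -0.999, -0.052)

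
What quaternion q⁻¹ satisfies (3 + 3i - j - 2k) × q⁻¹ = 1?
0.1304 - 0.1304i + 0.0435j + 0.087k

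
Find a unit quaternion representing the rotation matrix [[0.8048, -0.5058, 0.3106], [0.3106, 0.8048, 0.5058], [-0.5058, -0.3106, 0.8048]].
0.9239 - 0.2209i + 0.2209j + 0.2209k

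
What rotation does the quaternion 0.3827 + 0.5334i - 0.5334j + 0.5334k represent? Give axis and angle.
axis = (√3/3, -√3/3, √3/3), θ = 3π/4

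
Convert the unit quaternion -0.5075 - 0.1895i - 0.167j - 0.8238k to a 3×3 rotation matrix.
[[-0.4131, -0.7729, 0.4817], [0.8994, -0.4291, 0.0828], [0.1427, 0.4675, 0.8724]]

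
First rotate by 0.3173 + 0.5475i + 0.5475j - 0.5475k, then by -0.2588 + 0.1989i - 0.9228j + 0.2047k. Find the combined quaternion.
0.4263 + 0.3146i - 0.2135j + 0.8208k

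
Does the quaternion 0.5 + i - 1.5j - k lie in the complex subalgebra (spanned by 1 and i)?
No. The quaternion 0.5 + i - 1.5j - k has j-coefficient y = -1.5 and k-coefficient z = -1, not both zero, so it does not lie in the complex subalgebra spanned by 1 and i.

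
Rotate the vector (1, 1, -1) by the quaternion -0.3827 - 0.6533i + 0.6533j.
(-0.207, -0.207, 1.707)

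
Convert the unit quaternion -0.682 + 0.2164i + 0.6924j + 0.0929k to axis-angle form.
axis = (0.2959, 0.9467, 0.127), θ = 266°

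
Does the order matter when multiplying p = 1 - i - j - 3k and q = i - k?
Yes: pq = -2 + 2i - 4j ≠ -2 + 4j - 2k = qp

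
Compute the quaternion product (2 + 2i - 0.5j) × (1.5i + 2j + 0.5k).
-2 + 2.75i + 3j + 5.75k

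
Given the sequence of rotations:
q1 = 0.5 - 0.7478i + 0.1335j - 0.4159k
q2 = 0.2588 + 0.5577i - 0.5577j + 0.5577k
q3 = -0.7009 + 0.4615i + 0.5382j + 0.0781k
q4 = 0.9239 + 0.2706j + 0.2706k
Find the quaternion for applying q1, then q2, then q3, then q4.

q2 · q1 = 0.8528 + 0.2428i - 0.4294j - 0.1714k
q3 · q2 · q1 = -0.4653 + 0.1647i + 0.858j - 0.1421k
q4 · q3 · q2 · q1 = -0.6236 - 0.1185i + 0.7114j - 0.3018k
-0.6236 - 0.1185i + 0.7114j - 0.3018k


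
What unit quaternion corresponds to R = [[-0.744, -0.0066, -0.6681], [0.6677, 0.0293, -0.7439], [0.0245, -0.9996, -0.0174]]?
-0.2588 + 0.247i + 0.6691j - 0.6514k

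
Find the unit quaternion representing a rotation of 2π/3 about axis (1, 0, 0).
0.5 + 0.866i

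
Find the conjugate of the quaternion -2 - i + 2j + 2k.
-2 + i - 2j - 2k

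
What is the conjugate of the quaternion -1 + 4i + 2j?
-1 - 4i - 2j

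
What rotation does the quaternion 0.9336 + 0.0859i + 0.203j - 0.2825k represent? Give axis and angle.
axis = (0.2397, 0.5665, -0.7884), θ = 42°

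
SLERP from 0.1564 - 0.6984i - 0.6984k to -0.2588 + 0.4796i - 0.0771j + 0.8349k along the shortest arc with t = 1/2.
0.2098 - 0.5952i + 0.039j - 0.7747k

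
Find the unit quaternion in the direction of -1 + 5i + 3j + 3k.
-0.1508 + 0.7538i + 0.4523j + 0.4523k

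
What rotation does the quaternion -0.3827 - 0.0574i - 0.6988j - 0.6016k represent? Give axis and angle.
axis = (-0.0621, -0.7564, -0.6512), θ = 5π/4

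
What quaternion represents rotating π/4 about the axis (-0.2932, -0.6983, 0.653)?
0.9239 - 0.1122i - 0.2672j + 0.2499k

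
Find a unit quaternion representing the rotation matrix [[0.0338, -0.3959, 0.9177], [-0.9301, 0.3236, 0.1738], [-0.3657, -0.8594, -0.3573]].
0.5 - 0.5166i + 0.6417j - 0.2671k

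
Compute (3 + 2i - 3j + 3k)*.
3 - 2i + 3j - 3k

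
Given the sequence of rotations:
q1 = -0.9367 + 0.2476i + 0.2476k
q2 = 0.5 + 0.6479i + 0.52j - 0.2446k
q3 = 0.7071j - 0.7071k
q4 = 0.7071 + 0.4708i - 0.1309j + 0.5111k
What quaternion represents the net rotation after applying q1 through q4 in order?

q2 · q1 = -0.5682 - 0.3543i - 0.7081j + 0.2242k
q3 · q2 · q1 = 0.6592 - 0.3422i - 0.1512j + 0.6523k
q4 · q3 · q2 · q1 = 0.274 + 0.0603i - 0.6752j + 0.6822k
0.274 + 0.0603i - 0.6752j + 0.6822k


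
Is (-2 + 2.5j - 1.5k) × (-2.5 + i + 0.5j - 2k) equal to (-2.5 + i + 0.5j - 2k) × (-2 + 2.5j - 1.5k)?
No: pq = 0.75 - 6.25i - 8.75j + 5.25k ≠ 0.75 + 2.25i - 5.75j + 10.25k = qp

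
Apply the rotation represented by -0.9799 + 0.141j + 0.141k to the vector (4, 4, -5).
(6.169, 2.537, -3.537)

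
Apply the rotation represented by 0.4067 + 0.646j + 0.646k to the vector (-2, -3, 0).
(2.915, -1.547, -1.453)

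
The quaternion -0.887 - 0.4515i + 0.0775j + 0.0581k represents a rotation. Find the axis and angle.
axis = (-0.9778, 0.1678, 0.1258), θ = 305°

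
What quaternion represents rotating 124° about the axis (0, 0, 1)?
0.4695 + 0.8829k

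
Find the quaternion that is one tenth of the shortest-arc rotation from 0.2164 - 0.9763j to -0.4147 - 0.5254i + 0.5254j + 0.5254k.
0.2483 + 0.0607i - 0.9649j - 0.0607k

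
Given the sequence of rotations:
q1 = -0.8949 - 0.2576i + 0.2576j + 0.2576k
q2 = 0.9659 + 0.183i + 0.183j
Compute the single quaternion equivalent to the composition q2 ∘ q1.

q2 · q1 = -0.8644 - 0.3654i + 0.0379j + 0.3431k
-0.8644 - 0.3654i + 0.0379j + 0.3431k


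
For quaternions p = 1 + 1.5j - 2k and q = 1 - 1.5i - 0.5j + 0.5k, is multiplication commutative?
No: pq = 2.75 - 1.75i + 4j + 0.75k ≠ 2.75 - 1.25i - 2j - 3.75k = qp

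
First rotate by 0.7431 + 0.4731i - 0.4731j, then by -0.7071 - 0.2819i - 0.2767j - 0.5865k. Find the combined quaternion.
-0.523 - 0.8215i - 0.1486j - 0.1716k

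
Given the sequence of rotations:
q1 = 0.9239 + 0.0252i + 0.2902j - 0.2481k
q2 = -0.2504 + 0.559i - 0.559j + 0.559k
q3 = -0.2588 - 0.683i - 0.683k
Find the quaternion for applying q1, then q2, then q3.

q2 · q1 = 0.0555 + 0.4866i - 0.4364j + 0.7549k
q3 · q2 · q1 = 0.8336 - 0.4619i + 0.2962j + 0.0648k
0.8336 - 0.4619i + 0.2962j + 0.0648k


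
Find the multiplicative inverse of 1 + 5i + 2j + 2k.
0.0294 - 0.1471i - 0.0588j - 0.0588k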